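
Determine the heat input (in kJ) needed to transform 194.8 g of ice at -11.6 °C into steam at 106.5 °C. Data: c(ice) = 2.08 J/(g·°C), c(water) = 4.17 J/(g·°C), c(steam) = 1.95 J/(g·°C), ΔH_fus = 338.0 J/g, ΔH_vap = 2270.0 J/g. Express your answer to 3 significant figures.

q1 (heat ice -11.6→0.0 °C): 194.8 × 2.08 × 11.6 = 4700 J
q2 (melt at 0 °C): 194.8 × 338.0 = 65842 J
q3 (heat water 0.0→100.0 °C): 194.8 × 4.17 × 100.0 = 81232 J
q4 (vaporize at 100 °C): 194.8 × 2270.0 = 442196 J
q5 (heat steam 100.0→106.5 °C): 194.8 × 1.95 × 6.5 = 2469 J
Total: 4700 + 65842 + 81232 + 442196 + 2469 = 596439 J = 596 kJ

q = 596 kJ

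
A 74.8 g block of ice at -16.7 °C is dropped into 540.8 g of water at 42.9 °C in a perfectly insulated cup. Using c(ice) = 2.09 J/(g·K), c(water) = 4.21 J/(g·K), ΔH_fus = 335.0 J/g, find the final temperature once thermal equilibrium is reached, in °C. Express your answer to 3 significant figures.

T_f = 27.0 °C

Heat to bring ice to 0 °C and melt it: q₁ = 74.8×2.09×16.7 + 74.8×335.0 = 27669 J
Heat the water can supply cooling to 0 °C: 540.8×4.21×42.9 = 97673.3 J > q₁, so all ice melts.
Energy balance: 540.8×4.21×(42.9 − T) = 27669 + 74.8×4.21×(T − 0)
2276.768(42.9 − T) = 27669 + 314.908 T
97673.3 − 27669 = 2591.676 T
T = 70004.3 / 2591.676 = 27.01 °C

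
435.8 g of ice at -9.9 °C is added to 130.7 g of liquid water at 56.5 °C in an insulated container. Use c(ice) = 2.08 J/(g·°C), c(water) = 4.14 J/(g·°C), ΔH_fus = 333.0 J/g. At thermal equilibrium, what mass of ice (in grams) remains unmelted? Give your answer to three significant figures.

m_ice remaining = 371 g

Heat to warm all ice to 0 °C: 435.8×2.08×9.9 = 8974.0 J
Heat released by water cooling to 0 °C: 130.7×4.14×56.5 = 30572 J
30572 J < 8974.0 + 435.8×333.0 = 154095.4 J, so not all ice melts; final T = 0 °C.
Heat left for melting: 30572 − 8974.0 = 21598.0 J
Mass melted = 21598.0 / 333.0 = 64.86 g
Ice remaining = 435.8 − 64.86 = 370.94 g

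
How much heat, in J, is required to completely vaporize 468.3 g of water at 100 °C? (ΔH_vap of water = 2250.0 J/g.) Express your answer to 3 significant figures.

q = 1050000 J

q = m × ΔH_vap = 468.3 × 2250.0 = 1054000 J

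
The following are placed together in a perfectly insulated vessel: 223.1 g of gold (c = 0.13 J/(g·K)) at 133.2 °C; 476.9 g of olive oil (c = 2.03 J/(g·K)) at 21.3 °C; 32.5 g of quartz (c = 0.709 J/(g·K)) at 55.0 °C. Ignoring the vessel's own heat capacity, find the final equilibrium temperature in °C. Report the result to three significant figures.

T_f = 25.2 °C

Σ mᵢcᵢ(T − Tᵢ) = 0  ⇒  T = Σ mᵢcᵢTᵢ / Σ mᵢcᵢ
Σ mᵢcᵢ = 223.1×0.13 + 476.9×2.03 + 32.5×0.709 = 1020.1525
Σ mᵢcᵢTᵢ = 29.003×133.2 + 968.107×21.3 + 23.0425×55.0 = 25751
T = 25751 / 1020.1525 = 25.24 °C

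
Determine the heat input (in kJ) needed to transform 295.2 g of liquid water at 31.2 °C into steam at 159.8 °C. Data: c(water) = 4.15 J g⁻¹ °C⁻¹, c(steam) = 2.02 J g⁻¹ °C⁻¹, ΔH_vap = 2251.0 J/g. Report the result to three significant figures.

q = 784 kJ

q1 (heat water 31.2→100.0 °C): 295.2 × 4.15 × 68.8 = 84286 J
q2 (vaporize at 100 °C): 295.2 × 2251.0 = 664495 J
q3 (heat steam 100.0→159.8 °C): 295.2 × 2.02 × 59.8 = 35659 J
Total: 84286 + 664495 + 35659 = 784440 J = 784 kJ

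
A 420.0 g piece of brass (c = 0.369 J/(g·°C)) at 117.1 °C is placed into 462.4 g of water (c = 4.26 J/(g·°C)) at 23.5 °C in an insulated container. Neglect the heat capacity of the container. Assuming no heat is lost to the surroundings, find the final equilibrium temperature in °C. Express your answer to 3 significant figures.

T_f = 30.3 °C

Heat lost by brass = heat gained by water.
(420.0)(0.369)(117.1 − T) = (462.4)(4.26)(T − 23.5)
154.98 (117.1 − T) = 1969.824 (T − 23.5)
18148 − 154.98 T = 1969.824 T − 46291
64439 = 2124.804 T
T = 30.33 °C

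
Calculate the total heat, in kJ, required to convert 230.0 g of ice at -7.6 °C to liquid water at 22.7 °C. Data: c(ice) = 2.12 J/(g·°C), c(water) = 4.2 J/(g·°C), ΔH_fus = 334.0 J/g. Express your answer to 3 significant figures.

q = 102 kJ

q1 (heat ice -7.6→0.0 °C): 230.0 × 2.12 × 7.6 = 3706 J
q2 (melt at 0 °C): 230.0 × 334.0 = 76820 J
q3 (heat water 0.0→22.7 °C): 230.0 × 4.2 × 22.7 = 21928 J
Total: 3706 + 76820 + 21928 = 102454 J = 102 kJ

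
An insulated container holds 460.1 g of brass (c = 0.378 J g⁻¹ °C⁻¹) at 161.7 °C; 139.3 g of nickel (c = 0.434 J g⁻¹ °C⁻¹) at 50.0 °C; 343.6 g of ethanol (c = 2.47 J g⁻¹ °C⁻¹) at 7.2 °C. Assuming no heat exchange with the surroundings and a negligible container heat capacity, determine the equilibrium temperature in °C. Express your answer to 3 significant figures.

Σ mᵢcᵢ(T − Tᵢ) = 0  ⇒  T = Σ mᵢcᵢTᵢ / Σ mᵢcᵢ
Σ mᵢcᵢ = 460.1×0.378 + 139.3×0.434 + 343.6×2.47 = 1083.0660
Σ mᵢcᵢTᵢ = 173.9178×161.7 + 60.4562×50.0 + 848.692×7.2 = 37256
T = 37256 / 1083.0660 = 34.40 °C

T_f = 34.4 °C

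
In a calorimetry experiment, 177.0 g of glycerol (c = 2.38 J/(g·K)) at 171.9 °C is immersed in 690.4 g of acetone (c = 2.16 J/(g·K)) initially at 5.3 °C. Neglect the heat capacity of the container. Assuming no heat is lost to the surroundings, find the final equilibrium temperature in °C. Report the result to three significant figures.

T_f = 42.0 °C

Heat lost by glycerol = heat gained by acetone.
(177.0)(2.38)(171.9 − T) = (690.4)(2.16)(T − 5.3)
421.26 (171.9 − T) = 1491.264 (T − 5.3)
72415 − 421.26 T = 1491.264 T − 7903.7
80318.7 = 1912.524 T
T = 42.00 °C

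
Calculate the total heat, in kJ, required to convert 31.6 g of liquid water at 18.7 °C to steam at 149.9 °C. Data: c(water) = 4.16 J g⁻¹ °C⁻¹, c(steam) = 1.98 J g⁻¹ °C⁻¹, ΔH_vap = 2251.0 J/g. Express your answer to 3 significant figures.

q = 84.9 kJ

q1 (heat water 18.7→100.0 °C): 31.6 × 4.16 × 81.3 = 10687 J
q2 (vaporize at 100 °C): 31.6 × 2251.0 = 71132 J
q3 (heat steam 100.0→149.9 °C): 31.6 × 1.98 × 49.9 = 3122 J
Total: 10687 + 71132 + 3122 = 84941 J = 84.9 kJ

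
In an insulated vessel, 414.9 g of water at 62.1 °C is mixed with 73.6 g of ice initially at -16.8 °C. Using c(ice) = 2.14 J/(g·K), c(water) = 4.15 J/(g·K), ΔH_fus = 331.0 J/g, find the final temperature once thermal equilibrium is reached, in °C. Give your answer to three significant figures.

T_f = 39.4 °C

Heat to bring ice to 0 °C and melt it: q₁ = 73.6×2.14×16.8 + 73.6×331.0 = 27008 J
Heat the water can supply cooling to 0 °C: 414.9×4.15×62.1 = 106926 J > q₁, so all ice melts.
Energy balance: 414.9×4.15×(62.1 − T) = 27008 + 73.6×4.15×(T − 0)
1721.835(62.1 − T) = 27008 + 305.44 T
106926 − 27008 = 2027.275 T
T = 79918 / 2027.275 = 39.42 °C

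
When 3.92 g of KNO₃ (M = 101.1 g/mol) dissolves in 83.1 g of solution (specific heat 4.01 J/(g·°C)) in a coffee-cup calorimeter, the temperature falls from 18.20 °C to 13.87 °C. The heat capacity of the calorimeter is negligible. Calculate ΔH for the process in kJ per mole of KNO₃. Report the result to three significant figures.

ΔH = 37.2 kJ/mol

|ΔT| = |13.87 − 18.20| = 4.33 °C
|q_surr| = (83.1 × 4.01) × 4.33 = 333.231 × 4.33 = 1443 J
n(KNO₃) = 3.92 / 101.1 = 0.03877 mol
Temperature fell, so q_rxn = +|q_surr| = 1.443 kJ
ΔH = q_rxn / n = 37.22 kJ/mol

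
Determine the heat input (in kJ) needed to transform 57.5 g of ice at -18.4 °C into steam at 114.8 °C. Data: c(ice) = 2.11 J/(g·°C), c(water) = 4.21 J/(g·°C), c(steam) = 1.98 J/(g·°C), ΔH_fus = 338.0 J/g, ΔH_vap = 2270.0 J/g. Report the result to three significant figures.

q = 178 kJ

q1 (heat ice -18.4→0.0 °C): 57.5 × 2.11 × 18.4 = 2232 J
q2 (melt at 0 °C): 57.5 × 338.0 = 19435 J
q3 (heat water 0.0→100.0 °C): 57.5 × 4.21 × 100.0 = 24208 J
q4 (vaporize at 100 °C): 57.5 × 2270.0 = 130525 J
q5 (heat steam 100.0→114.8 °C): 57.5 × 1.98 × 14.8 = 1685 J
Total: 2232 + 19435 + 24208 + 130525 + 1685 = 178085 J = 178 kJ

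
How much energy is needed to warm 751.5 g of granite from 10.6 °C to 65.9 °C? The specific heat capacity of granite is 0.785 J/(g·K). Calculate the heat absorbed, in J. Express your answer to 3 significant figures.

q = m c ΔT = 751.5 × 0.785 × (65.9 − 10.6)
q = 751.5 × 0.785 × 55.3 = 32620 J

q = 32600 J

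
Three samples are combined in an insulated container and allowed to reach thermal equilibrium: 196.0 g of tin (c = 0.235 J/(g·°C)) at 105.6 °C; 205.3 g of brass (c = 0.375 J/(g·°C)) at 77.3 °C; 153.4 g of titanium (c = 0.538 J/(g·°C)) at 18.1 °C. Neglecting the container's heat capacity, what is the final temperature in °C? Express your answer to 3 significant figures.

Σ mᵢcᵢ(T − Tᵢ) = 0  ⇒  T = Σ mᵢcᵢTᵢ / Σ mᵢcᵢ
Σ mᵢcᵢ = 196.0×0.235 + 205.3×0.375 + 153.4×0.538 = 205.5767
Σ mᵢcᵢTᵢ = 46.06×105.6 + 76.9875×77.3 + 82.5292×18.1 = 12309
T = 12309 / 205.5767 = 59.88 °C

T_f = 59.9 °C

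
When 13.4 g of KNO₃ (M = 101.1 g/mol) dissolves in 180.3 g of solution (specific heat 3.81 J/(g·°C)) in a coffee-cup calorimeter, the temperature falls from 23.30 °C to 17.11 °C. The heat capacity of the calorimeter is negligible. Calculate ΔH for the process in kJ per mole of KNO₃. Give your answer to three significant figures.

|ΔT| = |17.11 − 23.30| = 6.19 °C
|q_surr| = (180.3 × 3.81) × 6.19 = 686.943 × 6.19 = 4252 J
n(KNO₃) = 13.4 / 101.1 = 0.1325 mol
Temperature fell, so q_rxn = +|q_surr| = 4.252 kJ
ΔH = q_rxn / n = 32.09 kJ/mol

ΔH = 32.1 kJ/mol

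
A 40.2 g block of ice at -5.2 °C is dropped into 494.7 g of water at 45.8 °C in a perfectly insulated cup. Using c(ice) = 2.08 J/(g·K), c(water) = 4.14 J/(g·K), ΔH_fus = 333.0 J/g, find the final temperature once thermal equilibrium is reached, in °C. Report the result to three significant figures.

T_f = 36.1 °C

Heat to bring ice to 0 °C and melt it: q₁ = 40.2×2.08×5.2 + 40.2×333.0 = 13821 J
Heat the water can supply cooling to 0 °C: 494.7×4.14×45.8 = 93801.1 J > q₁, so all ice melts.
Energy balance: 494.7×4.14×(45.8 − T) = 13821 + 40.2×4.14×(T − 0)
2048.058(45.8 − T) = 13821 + 166.428 T
93801.1 − 13821 = 2214.486 T
T = 79980.1 / 2214.486 = 36.12 °C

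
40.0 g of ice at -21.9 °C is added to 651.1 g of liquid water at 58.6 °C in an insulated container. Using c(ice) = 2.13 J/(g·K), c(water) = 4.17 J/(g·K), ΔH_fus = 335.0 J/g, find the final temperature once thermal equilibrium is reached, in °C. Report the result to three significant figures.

T_f = 49.9 °C

Heat to bring ice to 0 °C and melt it: q₁ = 40.0×2.13×21.9 + 40.0×335.0 = 15266 J
Heat the water can supply cooling to 0 °C: 651.1×4.17×58.6 = 159104 J > q₁, so all ice melts.
Energy balance: 651.1×4.17×(58.6 − T) = 15266 + 40.0×4.17×(T − 0)
2715.087(58.6 − T) = 15266 + 166.8 T
159104 − 15266 = 2881.887 T
T = 143838 / 2881.887 = 49.91 °C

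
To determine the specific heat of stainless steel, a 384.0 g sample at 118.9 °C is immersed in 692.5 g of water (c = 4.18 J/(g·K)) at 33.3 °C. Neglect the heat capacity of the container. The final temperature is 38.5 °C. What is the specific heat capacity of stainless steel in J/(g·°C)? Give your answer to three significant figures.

c = 0.488 J/(g·°C)

q_gained = (692.5 × 4.18) × (38.5 − 33.3) = 15052 J
q_lost = 384.0 × c × (118.9 − 38.5) = 30873.6 c
Set equal: c = 15052 / 30873.6 = 0.488 J/(g·°C)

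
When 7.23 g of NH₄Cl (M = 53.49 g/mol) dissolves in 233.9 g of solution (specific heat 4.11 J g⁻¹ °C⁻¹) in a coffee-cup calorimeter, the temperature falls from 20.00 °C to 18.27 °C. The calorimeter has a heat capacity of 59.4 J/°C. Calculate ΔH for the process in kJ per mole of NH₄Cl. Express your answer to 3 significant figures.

ΔH = 13.1 kJ/mol

|ΔT| = |18.27 − 20.00| = 1.73 °C
|q_surr| = (233.9 × 4.11 + 59.4) × 1.73 = 1020.729 × 1.73 = 1766 J
n(NH₄Cl) = 7.23 / 53.49 = 0.1352 mol
Temperature fell, so q_rxn = +|q_surr| = 1.766 kJ
ΔH = q_rxn / n = 13.06 kJ/mol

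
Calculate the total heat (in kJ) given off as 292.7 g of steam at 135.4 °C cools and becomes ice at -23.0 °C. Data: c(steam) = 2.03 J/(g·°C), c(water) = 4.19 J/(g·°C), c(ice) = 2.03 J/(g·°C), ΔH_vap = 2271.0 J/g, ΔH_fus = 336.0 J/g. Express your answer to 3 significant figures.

q1 (cool steam 135.4→100 °C): 292.7 × 2.03 × 35.4 = 21034 J
q2 (condense at 100 °C): 292.7 × 2271.0 = 664722 J
q3 (cool water 100→0 °C): 292.7 × 4.19 × 100.0 = 122641 J
q4 (freeze at 0 °C): 292.7 × 336.0 = 98347 J
q5 (cool ice 0→-23.0 °C): 292.7 × 2.03 × 23.0 = 13666 J
Total: 21034 + 664722 + 122641 + 98347 + 13666 = 920410 J = 920 kJ

q = 920 kJ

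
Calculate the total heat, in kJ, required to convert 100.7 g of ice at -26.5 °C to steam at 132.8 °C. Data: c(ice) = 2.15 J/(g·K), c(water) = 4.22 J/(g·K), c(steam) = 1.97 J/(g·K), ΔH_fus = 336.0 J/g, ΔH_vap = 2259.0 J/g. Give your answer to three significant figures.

q = 316 kJ

q1 (heat ice -26.5→0.0 °C): 100.7 × 2.15 × 26.5 = 5737 J
q2 (melt at 0 °C): 100.7 × 336.0 = 33835 J
q3 (heat water 0.0→100.0 °C): 100.7 × 4.22 × 100.0 = 42495 J
q4 (vaporize at 100 °C): 100.7 × 2259.0 = 227481 J
q5 (heat steam 100.0→132.8 °C): 100.7 × 1.97 × 32.8 = 6507 J
Total: 5737 + 33835 + 42495 + 227481 + 6507 = 316055 J = 316 kJ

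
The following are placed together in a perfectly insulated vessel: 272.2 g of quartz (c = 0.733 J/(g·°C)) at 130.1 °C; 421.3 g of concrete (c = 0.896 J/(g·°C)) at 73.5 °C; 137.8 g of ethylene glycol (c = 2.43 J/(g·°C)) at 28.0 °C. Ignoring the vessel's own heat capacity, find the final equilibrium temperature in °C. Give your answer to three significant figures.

Σ mᵢcᵢ(T − Tᵢ) = 0  ⇒  T = Σ mᵢcᵢTᵢ / Σ mᵢcᵢ
Σ mᵢcᵢ = 272.2×0.733 + 421.3×0.896 + 137.8×2.43 = 911.8614
Σ mᵢcᵢTᵢ = 199.5226×130.1 + 377.4848×73.5 + 334.854×28.0 = 63079
T = 63079 / 911.8614 = 69.18 °C

T_f = 69.2 °C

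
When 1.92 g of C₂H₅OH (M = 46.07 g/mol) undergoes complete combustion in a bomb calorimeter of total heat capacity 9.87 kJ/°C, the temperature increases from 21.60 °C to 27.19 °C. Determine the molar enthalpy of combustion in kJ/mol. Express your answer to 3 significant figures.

ΔT = 27.19 − 21.60 = 5.59 °C
q_cal = C_cal × ΔT = 9.87 × 5.59 = 55.1733 kJ
n = 1.92 / 46.07 = 0.04168 mol
q_rxn = −q_cal = -55.1733 kJ
ΔH = -55.1733 / 0.04168 = -1324 kJ/mol

ΔH = -1320 kJ/mol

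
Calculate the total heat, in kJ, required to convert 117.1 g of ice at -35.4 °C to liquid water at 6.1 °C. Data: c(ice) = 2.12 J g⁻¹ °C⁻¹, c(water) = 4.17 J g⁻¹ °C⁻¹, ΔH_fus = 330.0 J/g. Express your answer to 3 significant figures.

q = 50.4 kJ

q1 (heat ice -35.4→0.0 °C): 117.1 × 2.12 × 35.4 = 8788 J
q2 (melt at 0 °C): 117.1 × 330.0 = 38643 J
q3 (heat water 0.0→6.1 °C): 117.1 × 4.17 × 6.1 = 2979 J
Total: 8788 + 38643 + 2979 = 50410 J = 50.4 kJ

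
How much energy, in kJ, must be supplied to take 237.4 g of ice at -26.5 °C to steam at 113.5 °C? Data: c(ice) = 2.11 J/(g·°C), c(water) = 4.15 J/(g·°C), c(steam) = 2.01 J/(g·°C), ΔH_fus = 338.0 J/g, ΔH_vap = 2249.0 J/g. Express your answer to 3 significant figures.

q1 (heat ice -26.5→0.0 °C): 237.4 × 2.11 × 26.5 = 13274 J
q2 (melt at 0 °C): 237.4 × 338.0 = 80241 J
q3 (heat water 0.0→100.0 °C): 237.4 × 4.15 × 100.0 = 98521 J
q4 (vaporize at 100 °C): 237.4 × 2249.0 = 533913 J
q5 (heat steam 100.0→113.5 °C): 237.4 × 2.01 × 13.5 = 6442 J
Total: 13274 + 80241 + 98521 + 533913 + 6442 = 732391 J = 732 kJ

q = 732 kJ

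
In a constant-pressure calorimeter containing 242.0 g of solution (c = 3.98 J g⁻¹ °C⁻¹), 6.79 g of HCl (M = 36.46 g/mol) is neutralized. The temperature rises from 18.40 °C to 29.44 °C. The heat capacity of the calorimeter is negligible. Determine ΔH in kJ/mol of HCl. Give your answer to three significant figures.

|ΔT| = |29.44 − 18.40| = 11.04 °C
|q_surr| = (242.0 × 3.98) × 11.04 = 963.16 × 11.04 = 10630 J
n(HCl) = 6.79 / 36.46 = 0.1862 mol
Temperature rose, so q_rxn = −|q_surr| = -10.63 kJ
ΔH = q_rxn / n = -57.09 kJ/mol

ΔH = -57.1 kJ/mol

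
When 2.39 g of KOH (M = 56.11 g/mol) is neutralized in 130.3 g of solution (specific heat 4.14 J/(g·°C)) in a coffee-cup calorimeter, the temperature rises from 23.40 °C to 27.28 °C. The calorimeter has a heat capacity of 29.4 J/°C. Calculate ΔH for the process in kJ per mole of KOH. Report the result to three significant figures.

|ΔT| = |27.28 − 23.40| = 3.88 °C
|q_surr| = (130.3 × 4.14 + 29.4) × 3.88 = 568.842 × 3.88 = 2207 J
n(KOH) = 2.39 / 56.11 = 0.04259 mol
Temperature rose, so q_rxn = −|q_surr| = -2.207 kJ
ΔH = q_rxn / n = -51.82 kJ/mol

ΔH = -51.8 kJ/mol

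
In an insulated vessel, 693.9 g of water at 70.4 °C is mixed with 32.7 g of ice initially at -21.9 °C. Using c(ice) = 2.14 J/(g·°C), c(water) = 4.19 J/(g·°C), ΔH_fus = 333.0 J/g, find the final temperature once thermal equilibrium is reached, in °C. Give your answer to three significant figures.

Heat to bring ice to 0 °C and melt it: q₁ = 32.7×2.14×21.9 + 32.7×333.0 = 12422 J
Heat the water can supply cooling to 0 °C: 693.9×4.19×70.4 = 204684 J > q₁, so all ice melts.
Energy balance: 693.9×4.19×(70.4 − T) = 12422 + 32.7×4.19×(T − 0)
2907.441(70.4 − T) = 12422 + 137.013 T
204684 − 12422 = 3044.454 T
T = 192262 / 3044.454 = 63.15 °C

T_f = 63.2 °C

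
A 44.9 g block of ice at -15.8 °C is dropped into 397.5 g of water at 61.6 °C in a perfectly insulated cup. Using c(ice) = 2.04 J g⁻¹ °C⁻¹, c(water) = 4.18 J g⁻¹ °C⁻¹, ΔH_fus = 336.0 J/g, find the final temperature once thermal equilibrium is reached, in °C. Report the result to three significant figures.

T_f = 46.4 °C

Heat to bring ice to 0 °C and melt it: q₁ = 44.9×2.04×15.8 + 44.9×336.0 = 16534 J
Heat the water can supply cooling to 0 °C: 397.5×4.18×61.6 = 102351 J > q₁, so all ice melts.
Energy balance: 397.5×4.18×(61.6 − T) = 16534 + 44.9×4.18×(T − 0)
1661.55(61.6 − T) = 16534 + 187.682 T
102351 − 16534 = 1849.232 T
T = 85817 / 1849.232 = 46.41 °C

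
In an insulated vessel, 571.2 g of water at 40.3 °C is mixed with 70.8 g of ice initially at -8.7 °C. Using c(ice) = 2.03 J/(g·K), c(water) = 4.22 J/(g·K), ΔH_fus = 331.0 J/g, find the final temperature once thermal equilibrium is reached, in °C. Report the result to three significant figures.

T_f = 26.7 °C

Heat to bring ice to 0 °C and melt it: q₁ = 70.8×2.03×8.7 + 70.8×331.0 = 24685 J
Heat the water can supply cooling to 0 °C: 571.2×4.22×40.3 = 97141.7 J > q₁, so all ice melts.
Energy balance: 571.2×4.22×(40.3 − T) = 24685 + 70.8×4.22×(T − 0)
2410.464(40.3 − T) = 24685 + 298.776 T
97141.7 − 24685 = 2709.240 T
T = 72456.7 / 2709.240 = 26.74 °C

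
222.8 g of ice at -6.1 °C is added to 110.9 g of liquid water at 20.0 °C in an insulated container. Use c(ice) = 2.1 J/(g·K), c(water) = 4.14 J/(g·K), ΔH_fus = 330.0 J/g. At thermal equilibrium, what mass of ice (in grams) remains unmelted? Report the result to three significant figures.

m_ice remaining = 204 g

Heat to warm all ice to 0 °C: 222.8×2.1×6.1 = 2854.1 J
Heat released by water cooling to 0 °C: 110.9×4.14×20.0 = 9182.5 J
9182.5 J < 2854.1 + 222.8×330.0 = 76378.1 J, so not all ice melts; final T = 0 °C.
Heat left for melting: 9182.5 − 2854.1 = 6328.4 J
Mass melted = 6328.4 / 330.0 = 19.18 g
Ice remaining = 222.8 − 19.18 = 203.62 g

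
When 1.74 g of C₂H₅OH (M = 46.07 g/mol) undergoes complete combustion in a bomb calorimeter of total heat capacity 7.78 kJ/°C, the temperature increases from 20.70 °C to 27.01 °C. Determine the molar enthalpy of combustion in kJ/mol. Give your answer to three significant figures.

ΔH = -1300 kJ/mol

ΔT = 27.01 − 20.70 = 6.31 °C
q_cal = C_cal × ΔT = 7.78 × 6.31 = 49.0918 kJ
n = 1.74 / 46.07 = 0.03777 mol
q_rxn = −q_cal = -49.0918 kJ
ΔH = -49.0918 / 0.03777 = -1300 kJ/mol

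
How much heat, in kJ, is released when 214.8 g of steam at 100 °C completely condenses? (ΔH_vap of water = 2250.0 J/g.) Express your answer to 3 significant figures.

q = 483 kJ

q = m × ΔH_vap = 214.8 × 2250.0 = 483300 J = 483 kJ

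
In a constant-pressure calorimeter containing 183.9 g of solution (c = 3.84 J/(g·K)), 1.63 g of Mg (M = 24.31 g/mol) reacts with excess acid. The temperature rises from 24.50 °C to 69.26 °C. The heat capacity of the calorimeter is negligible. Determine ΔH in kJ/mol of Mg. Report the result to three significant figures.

|ΔT| = |69.26 − 24.50| = 44.76 °C
|q_surr| = (183.9 × 3.84) × 44.76 = 706.176 × 44.76 = 31610 J
n(Mg) = 1.63 / 24.31 = 0.06705 mol
Temperature rose, so q_rxn = −|q_surr| = -31.61 kJ
ΔH = q_rxn / n = -471.4 kJ/mol

ΔH = -471 kJ/mol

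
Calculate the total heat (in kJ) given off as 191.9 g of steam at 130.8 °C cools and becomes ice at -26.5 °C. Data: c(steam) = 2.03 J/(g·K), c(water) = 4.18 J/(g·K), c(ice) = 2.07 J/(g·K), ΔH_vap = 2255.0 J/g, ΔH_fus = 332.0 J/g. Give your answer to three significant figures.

q = 599 kJ

q1 (cool steam 130.8→100 °C): 191.9 × 2.03 × 30.8 = 11998 J
q2 (condense at 100 °C): 191.9 × 2255.0 = 432735 J
q3 (cool water 100→0 °C): 191.9 × 4.18 × 100.0 = 80214 J
q4 (freeze at 0 °C): 191.9 × 332.0 = 63711 J
q5 (cool ice 0→-26.5 °C): 191.9 × 2.07 × 26.5 = 10527 J
Total: 11998 + 432735 + 80214 + 63711 + 10527 = 599185 J = 599 kJ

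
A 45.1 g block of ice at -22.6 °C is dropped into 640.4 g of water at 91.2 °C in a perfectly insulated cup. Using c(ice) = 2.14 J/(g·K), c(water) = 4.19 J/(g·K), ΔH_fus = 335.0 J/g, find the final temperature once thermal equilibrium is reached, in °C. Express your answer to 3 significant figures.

T_f = 79.2 °C

Heat to bring ice to 0 °C and melt it: q₁ = 45.1×2.14×22.6 + 45.1×335.0 = 17290 J
Heat the water can supply cooling to 0 °C: 640.4×4.19×91.2 = 244715 J > q₁, so all ice melts.
Energy balance: 640.4×4.19×(91.2 − T) = 17290 + 45.1×4.19×(T − 0)
2683.276(91.2 − T) = 17290 + 188.969 T
244715 − 17290 = 2872.245 T
T = 227425 / 2872.245 = 79.18 °C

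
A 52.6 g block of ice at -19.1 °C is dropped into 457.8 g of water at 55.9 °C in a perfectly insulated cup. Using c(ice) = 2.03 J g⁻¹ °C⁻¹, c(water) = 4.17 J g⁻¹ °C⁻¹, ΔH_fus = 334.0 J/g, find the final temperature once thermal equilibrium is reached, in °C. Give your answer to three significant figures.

Heat to bring ice to 0 °C and melt it: q₁ = 52.6×2.03×19.1 + 52.6×334.0 = 19608 J
Heat the water can supply cooling to 0 °C: 457.8×4.17×55.9 = 106715 J > q₁, so all ice melts.
Energy balance: 457.8×4.17×(55.9 − T) = 19608 + 52.6×4.17×(T − 0)
1909.026(55.9 − T) = 19608 + 219.342 T
106715 − 19608 = 2128.368 T
T = 87107 / 2128.368 = 40.93 °C

T_f = 40.9 °C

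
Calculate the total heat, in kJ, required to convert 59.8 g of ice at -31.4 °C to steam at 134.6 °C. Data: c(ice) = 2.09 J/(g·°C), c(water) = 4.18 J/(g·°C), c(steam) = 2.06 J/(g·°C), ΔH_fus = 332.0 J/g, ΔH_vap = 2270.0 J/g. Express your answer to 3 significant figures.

q1 (heat ice -31.4→0.0 °C): 59.8 × 2.09 × 31.4 = 3924 J
q2 (melt at 0 °C): 59.8 × 332.0 = 19854 J
q3 (heat water 0.0→100.0 °C): 59.8 × 4.18 × 100.0 = 24996 J
q4 (vaporize at 100 °C): 59.8 × 2270.0 = 135746 J
q5 (heat steam 100.0→134.6 °C): 59.8 × 2.06 × 34.6 = 4262 J
Total: 3924 + 19854 + 24996 + 135746 + 4262 = 188782 J = 189 kJ

q = 189 kJ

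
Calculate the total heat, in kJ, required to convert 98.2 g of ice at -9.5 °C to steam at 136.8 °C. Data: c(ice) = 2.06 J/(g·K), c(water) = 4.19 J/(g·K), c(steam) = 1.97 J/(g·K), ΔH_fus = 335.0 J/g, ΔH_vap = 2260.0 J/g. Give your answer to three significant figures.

q = 305 kJ

q1 (heat ice -9.5→0.0 °C): 98.2 × 2.06 × 9.5 = 1922 J
q2 (melt at 0 °C): 98.2 × 335.0 = 32897 J
q3 (heat water 0.0→100.0 °C): 98.2 × 4.19 × 100.0 = 41146 J
q4 (vaporize at 100 °C): 98.2 × 2260.0 = 221932 J
q5 (heat steam 100.0→136.8 °C): 98.2 × 1.97 × 36.8 = 7119 J
Total: 1922 + 32897 + 41146 + 221932 + 7119 = 305016 J = 305 kJ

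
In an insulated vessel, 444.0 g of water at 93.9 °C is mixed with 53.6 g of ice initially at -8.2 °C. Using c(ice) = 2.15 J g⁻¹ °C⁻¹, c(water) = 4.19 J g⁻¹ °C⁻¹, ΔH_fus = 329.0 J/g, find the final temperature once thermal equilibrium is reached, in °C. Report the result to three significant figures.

Heat to bring ice to 0 °C and melt it: q₁ = 53.6×2.15×8.2 + 53.6×329.0 = 18579 J
Heat the water can supply cooling to 0 °C: 444.0×4.19×93.9 = 174688 J > q₁, so all ice melts.
Energy balance: 444.0×4.19×(93.9 − T) = 18579 + 53.6×4.19×(T − 0)
1860.36(93.9 − T) = 18579 + 224.584 T
174688 − 18579 = 2084.944 T
T = 156109 / 2084.944 = 74.87 °C

T_f = 74.9 °C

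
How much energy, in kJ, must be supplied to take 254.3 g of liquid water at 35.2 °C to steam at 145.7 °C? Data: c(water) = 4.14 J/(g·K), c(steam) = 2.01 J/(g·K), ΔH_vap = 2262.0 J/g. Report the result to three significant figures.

q = 667 kJ

q1 (heat water 35.2→100.0 °C): 254.3 × 4.14 × 64.8 = 68222 J
q2 (vaporize at 100 °C): 254.3 × 2262.0 = 575227 J
q3 (heat steam 100.0→145.7 °C): 254.3 × 2.01 × 45.7 = 23359 J
Total: 68222 + 575227 + 23359 = 666808 J = 667 kJ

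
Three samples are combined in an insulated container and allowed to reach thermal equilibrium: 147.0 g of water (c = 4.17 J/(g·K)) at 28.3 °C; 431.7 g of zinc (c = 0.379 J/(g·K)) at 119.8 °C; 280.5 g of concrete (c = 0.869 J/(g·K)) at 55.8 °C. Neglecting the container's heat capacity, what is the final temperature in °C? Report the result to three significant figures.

T_f = 49.5 °C

Σ mᵢcᵢ(T − Tᵢ) = 0  ⇒  T = Σ mᵢcᵢTᵢ / Σ mᵢcᵢ
Σ mᵢcᵢ = 147.0×4.17 + 431.7×0.379 + 280.5×0.869 = 1020.3588
Σ mᵢcᵢTᵢ = 612.99×28.3 + 163.6143×119.8 + 243.7545×55.8 = 50550
T = 50550 / 1020.3588 = 49.54 °C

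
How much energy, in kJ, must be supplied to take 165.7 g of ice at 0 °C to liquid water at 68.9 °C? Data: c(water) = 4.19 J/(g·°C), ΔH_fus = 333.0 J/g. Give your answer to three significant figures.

q1 (melt at 0 °C): 165.7 × 333.0 = 55178 J
q2 (heat water 0.0→68.9 °C): 165.7 × 4.19 × 68.9 = 47836 J
Total: 55178 + 47836 = 103014 J = 103 kJ

q = 103 kJ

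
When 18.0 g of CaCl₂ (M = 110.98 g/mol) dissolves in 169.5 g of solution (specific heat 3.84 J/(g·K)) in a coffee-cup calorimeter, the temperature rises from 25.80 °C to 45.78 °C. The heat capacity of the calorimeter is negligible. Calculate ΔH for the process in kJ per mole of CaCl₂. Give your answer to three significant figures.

|ΔT| = |45.78 − 25.80| = 19.98 °C
|q_surr| = (169.5 × 3.84) × 19.98 = 650.88 × 19.98 = 13005 J
n(CaCl₂) = 18.0 / 110.98 = 0.16219 mol
Temperature rose, so q_rxn = −|q_surr| = -13.005 kJ
ΔH = q_rxn / n = -80.18 kJ/mol

ΔH = -80.2 kJ/mol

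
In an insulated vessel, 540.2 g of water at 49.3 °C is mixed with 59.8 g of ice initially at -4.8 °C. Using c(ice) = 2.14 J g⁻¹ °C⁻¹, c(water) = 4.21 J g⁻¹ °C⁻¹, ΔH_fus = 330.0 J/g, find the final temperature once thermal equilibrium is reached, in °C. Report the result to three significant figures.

T_f = 36.3 °C

Heat to bring ice to 0 °C and melt it: q₁ = 59.8×2.14×4.8 + 59.8×330.0 = 20348 J
Heat the water can supply cooling to 0 °C: 540.2×4.21×49.3 = 112120 J > q₁, so all ice melts.
Energy balance: 540.2×4.21×(49.3 − T) = 20348 + 59.8×4.21×(T − 0)
2274.242(49.3 − T) = 20348 + 251.758 T
112120 − 20348 = 2526.000 T
T = 91772 / 2526.000 = 36.33 °C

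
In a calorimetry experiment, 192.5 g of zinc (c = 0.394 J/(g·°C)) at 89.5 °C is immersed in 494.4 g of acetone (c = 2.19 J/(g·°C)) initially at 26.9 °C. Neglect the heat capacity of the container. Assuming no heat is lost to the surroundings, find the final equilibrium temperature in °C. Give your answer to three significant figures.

T_f = 31.0 °C

Heat lost by zinc = heat gained by acetone.
(192.5)(0.394)(89.5 − T) = (494.4)(2.19)(T − 26.9)
75.845 (89.5 − T) = 1082.736 (T − 26.9)
6788.1 − 75.845 T = 1082.736 T − 29126
35914.1 = 1158.581 T
T = 31.00 °C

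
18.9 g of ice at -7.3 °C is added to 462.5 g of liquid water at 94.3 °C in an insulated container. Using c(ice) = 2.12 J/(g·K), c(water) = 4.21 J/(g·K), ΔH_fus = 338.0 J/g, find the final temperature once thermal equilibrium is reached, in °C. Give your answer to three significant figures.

T_f = 87.3 °C

Heat to bring ice to 0 °C and melt it: q₁ = 18.9×2.12×7.3 + 18.9×338.0 = 6680.7 J
Heat the water can supply cooling to 0 °C: 462.5×4.21×94.3 = 183614 J > q₁, so all ice melts.
Energy balance: 462.5×4.21×(94.3 − T) = 6680.7 + 18.9×4.21×(T − 0)
1947.125(94.3 − T) = 6680.7 + 79.569 T
183614 − 6680.7 = 2026.694 T
T = 176933.3 / 2026.694 = 87.30 °C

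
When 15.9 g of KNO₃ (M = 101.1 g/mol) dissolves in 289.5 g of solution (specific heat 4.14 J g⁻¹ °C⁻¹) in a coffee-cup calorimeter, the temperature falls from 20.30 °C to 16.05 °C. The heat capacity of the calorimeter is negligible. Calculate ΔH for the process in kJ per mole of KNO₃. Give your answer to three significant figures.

|ΔT| = |16.05 − 20.30| = 4.25 °C
|q_surr| = (289.5 × 4.14) × 4.25 = 1198.53 × 4.25 = 5094 J
n(KNO₃) = 15.9 / 101.1 = 0.1573 mol
Temperature fell, so q_rxn = +|q_surr| = 5.094 kJ
ΔH = q_rxn / n = 32.38 kJ/mol

ΔH = 32.4 kJ/mol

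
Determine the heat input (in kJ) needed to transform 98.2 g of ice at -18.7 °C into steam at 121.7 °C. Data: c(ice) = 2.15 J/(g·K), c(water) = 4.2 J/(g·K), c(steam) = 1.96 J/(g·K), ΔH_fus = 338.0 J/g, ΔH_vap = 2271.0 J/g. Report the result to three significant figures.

q1 (heat ice -18.7→0.0 °C): 98.2 × 2.15 × 18.7 = 3948 J
q2 (melt at 0 °C): 98.2 × 338.0 = 33192 J
q3 (heat water 0.0→100.0 °C): 98.2 × 4.2 × 100.0 = 41244 J
q4 (vaporize at 100 °C): 98.2 × 2271.0 = 223012 J
q5 (heat steam 100.0→121.7 °C): 98.2 × 1.96 × 21.7 = 4177 J
Total: 3948 + 33192 + 41244 + 223012 + 4177 = 305573 J = 306 kJ

q = 306 kJ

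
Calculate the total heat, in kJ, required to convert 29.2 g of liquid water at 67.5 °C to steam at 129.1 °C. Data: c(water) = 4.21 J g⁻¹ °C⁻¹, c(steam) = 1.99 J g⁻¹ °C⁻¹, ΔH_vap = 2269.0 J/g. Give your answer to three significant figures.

q = 71.9 kJ

q1 (heat water 67.5→100.0 °C): 29.2 × 4.21 × 32.5 = 3995 J
q2 (vaporize at 100 °C): 29.2 × 2269.0 = 66255 J
q3 (heat steam 100.0→129.1 °C): 29.2 × 1.99 × 29.1 = 1691 J
Total: 3995 + 66255 + 1691 = 71941 J = 71.9 kJ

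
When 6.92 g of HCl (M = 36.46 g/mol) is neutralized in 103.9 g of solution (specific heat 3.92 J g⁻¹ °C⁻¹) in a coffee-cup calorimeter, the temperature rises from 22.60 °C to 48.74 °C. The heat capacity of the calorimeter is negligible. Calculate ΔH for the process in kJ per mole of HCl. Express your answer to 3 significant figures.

ΔH = -56.1 kJ/mol

|ΔT| = |48.74 − 22.60| = 26.14 °C
|q_surr| = (103.9 × 3.92) × 26.14 = 407.288 × 26.14 = 10650 J
n(HCl) = 6.92 / 36.46 = 0.1898 mol
Temperature rose, so q_rxn = −|q_surr| = -10.65 kJ
ΔH = q_rxn / n = -56.11 kJ/mol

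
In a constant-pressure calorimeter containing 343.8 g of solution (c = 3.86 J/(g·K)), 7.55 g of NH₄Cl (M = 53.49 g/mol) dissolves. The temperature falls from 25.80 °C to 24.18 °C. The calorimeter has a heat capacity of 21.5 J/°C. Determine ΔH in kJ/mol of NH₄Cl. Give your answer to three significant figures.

ΔH = 15.5 kJ/mol

|ΔT| = |24.18 − 25.80| = 1.62 °C
|q_surr| = (343.8 × 3.86 + 21.5) × 1.62 = 1348.568 × 1.62 = 2185 J
n(NH₄Cl) = 7.55 / 53.49 = 0.1411 mol
Temperature fell, so q_rxn = +|q_surr| = 2.185 kJ
ΔH = q_rxn / n = 15.49 kJ/mol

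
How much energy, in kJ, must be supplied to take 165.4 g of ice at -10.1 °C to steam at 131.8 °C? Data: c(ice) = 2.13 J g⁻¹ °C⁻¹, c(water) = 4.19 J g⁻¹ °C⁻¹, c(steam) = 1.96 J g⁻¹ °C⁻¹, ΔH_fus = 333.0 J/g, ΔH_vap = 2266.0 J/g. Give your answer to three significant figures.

q1 (heat ice -10.1→0.0 °C): 165.4 × 2.13 × 10.1 = 3558 J
q2 (melt at 0 °C): 165.4 × 333.0 = 55078 J
q3 (heat water 0.0→100.0 °C): 165.4 × 4.19 × 100.0 = 69303 J
q4 (vaporize at 100 °C): 165.4 × 2266.0 = 374796 J
q5 (heat steam 100.0→131.8 °C): 165.4 × 1.96 × 31.8 = 10309 J
Total: 3558 + 55078 + 69303 + 374796 + 10309 = 513044 J = 513 kJ

q = 513 kJ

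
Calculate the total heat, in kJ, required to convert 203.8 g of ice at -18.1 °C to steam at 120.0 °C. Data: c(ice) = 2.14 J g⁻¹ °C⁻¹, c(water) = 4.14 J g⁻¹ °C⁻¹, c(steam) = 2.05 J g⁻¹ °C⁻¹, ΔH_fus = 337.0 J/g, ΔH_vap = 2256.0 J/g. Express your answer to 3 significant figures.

q = 629 kJ

q1 (heat ice -18.1→0.0 °C): 203.8 × 2.14 × 18.1 = 7894 J
q2 (melt at 0 °C): 203.8 × 337.0 = 68681 J
q3 (heat water 0.0→100.0 °C): 203.8 × 4.14 × 100.0 = 84373 J
q4 (vaporize at 100 °C): 203.8 × 2256.0 = 459773 J
q5 (heat steam 100.0→120.0 °C): 203.8 × 2.05 × 20.0 = 8356 J
Total: 7894 + 68681 + 84373 + 459773 + 8356 = 629077 J = 629 kJ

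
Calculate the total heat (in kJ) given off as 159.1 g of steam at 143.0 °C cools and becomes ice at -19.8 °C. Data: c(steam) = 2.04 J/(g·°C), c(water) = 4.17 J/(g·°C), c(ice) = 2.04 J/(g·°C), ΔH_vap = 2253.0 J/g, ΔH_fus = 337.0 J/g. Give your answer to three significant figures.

q1 (cool steam 143.0→100 °C): 159.1 × 2.04 × 43.0 = 13956 J
q2 (condense at 100 °C): 159.1 × 2253.0 = 358452 J
q3 (cool water 100→0 °C): 159.1 × 4.17 × 100.0 = 66345 J
q4 (freeze at 0 °C): 159.1 × 337.0 = 53617 J
q5 (cool ice 0→-19.8 °C): 159.1 × 2.04 × 19.8 = 6426 J
Total: 13956 + 358452 + 66345 + 53617 + 6426 = 498796 J = 499 kJ

q = 499 kJ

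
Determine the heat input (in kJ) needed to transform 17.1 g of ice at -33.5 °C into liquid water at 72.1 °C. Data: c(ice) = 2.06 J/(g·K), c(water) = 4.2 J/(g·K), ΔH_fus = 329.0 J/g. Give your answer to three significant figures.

q = 12.0 kJ

q1 (heat ice -33.5→0.0 °C): 17.1 × 2.06 × 33.5 = 1180 J
q2 (melt at 0 °C): 17.1 × 329.0 = 5626 J
q3 (heat water 0.0→72.1 °C): 17.1 × 4.2 × 72.1 = 5178 J
Total: 1180 + 5626 + 5178 = 11984 J = 12.0 kJ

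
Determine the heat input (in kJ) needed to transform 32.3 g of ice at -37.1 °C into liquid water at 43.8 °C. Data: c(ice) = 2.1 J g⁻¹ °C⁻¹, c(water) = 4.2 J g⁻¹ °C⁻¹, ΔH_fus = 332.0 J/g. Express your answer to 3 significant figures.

q1 (heat ice -37.1→0.0 °C): 32.3 × 2.1 × 37.1 = 2516 J
q2 (melt at 0 °C): 32.3 × 332.0 = 10724 J
q3 (heat water 0.0→43.8 °C): 32.3 × 4.2 × 43.8 = 5942 J
Total: 2516 + 10724 + 5942 = 19182 J = 19.2 kJ

q = 19.2 kJ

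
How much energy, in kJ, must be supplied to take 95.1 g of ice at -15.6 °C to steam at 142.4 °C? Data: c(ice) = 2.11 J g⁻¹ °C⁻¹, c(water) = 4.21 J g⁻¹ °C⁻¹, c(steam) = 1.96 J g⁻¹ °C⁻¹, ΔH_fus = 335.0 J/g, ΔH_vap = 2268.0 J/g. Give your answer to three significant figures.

q1 (heat ice -15.6→0.0 °C): 95.1 × 2.11 × 15.6 = 3130 J
q2 (melt at 0 °C): 95.1 × 335.0 = 31859 J
q3 (heat water 0.0→100.0 °C): 95.1 × 4.21 × 100.0 = 40037 J
q4 (vaporize at 100 °C): 95.1 × 2268.0 = 215687 J
q5 (heat steam 100.0→142.4 °C): 95.1 × 1.96 × 42.4 = 7903 J
Total: 3130 + 31859 + 40037 + 215687 + 7903 = 298616 J = 299 kJ

q = 299 kJ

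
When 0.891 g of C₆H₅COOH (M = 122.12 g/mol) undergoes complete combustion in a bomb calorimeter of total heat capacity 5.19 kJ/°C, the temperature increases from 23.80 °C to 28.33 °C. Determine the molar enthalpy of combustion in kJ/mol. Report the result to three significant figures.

ΔH = -3220 kJ/mol

ΔT = 28.33 − 23.80 = 4.53 °C
q_cal = C_cal × ΔT = 5.19 × 4.53 = 23.5107 kJ
n = 0.891 / 122.12 = 0.007296 mol
q_rxn = −q_cal = -23.5107 kJ
ΔH = -23.5107 / 0.007296 = -3222 kJ/mol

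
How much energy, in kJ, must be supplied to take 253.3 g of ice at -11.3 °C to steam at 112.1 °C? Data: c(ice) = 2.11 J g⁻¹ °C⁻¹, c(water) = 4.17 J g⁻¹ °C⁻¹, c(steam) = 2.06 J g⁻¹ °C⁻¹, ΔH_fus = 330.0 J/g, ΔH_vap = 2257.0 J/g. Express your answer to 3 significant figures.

q1 (heat ice -11.3→0.0 °C): 253.3 × 2.11 × 11.3 = 6039 J
q2 (melt at 0 °C): 253.3 × 330.0 = 83589 J
q3 (heat water 0.0→100.0 °C): 253.3 × 4.17 × 100.0 = 105626 J
q4 (vaporize at 100 °C): 253.3 × 2257.0 = 571698 J
q5 (heat steam 100.0→112.1 °C): 253.3 × 2.06 × 12.1 = 6314 J
Total: 6039 + 83589 + 105626 + 571698 + 6314 = 773266 J = 773 kJ

q = 773 kJ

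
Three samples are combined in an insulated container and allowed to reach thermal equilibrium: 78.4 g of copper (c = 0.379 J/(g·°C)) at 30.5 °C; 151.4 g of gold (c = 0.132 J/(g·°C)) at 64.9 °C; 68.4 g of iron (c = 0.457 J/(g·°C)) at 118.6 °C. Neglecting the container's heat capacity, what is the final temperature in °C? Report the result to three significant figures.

T_f = 73.0 °C

Σ mᵢcᵢ(T − Tᵢ) = 0  ⇒  T = Σ mᵢcᵢTᵢ / Σ mᵢcᵢ
Σ mᵢcᵢ = 78.4×0.379 + 151.4×0.132 + 68.4×0.457 = 80.9572
Σ mᵢcᵢTᵢ = 29.7136×30.5 + 19.9848×64.9 + 31.2588×118.6 = 5910.6
T = 5910.6 / 80.9572 = 73.01 °C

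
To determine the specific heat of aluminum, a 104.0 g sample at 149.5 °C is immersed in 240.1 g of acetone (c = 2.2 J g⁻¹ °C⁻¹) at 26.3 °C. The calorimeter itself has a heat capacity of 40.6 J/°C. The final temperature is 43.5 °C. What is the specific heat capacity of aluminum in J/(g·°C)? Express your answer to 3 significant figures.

c = 0.887 J/(g·°C)

q_gained = (240.1 × 2.2 + 40.6) × (43.5 − 26.3) = 9783.7 J
q_lost = 104.0 × c × (149.5 − 43.5) = 11024 c
Set equal: c = 9783.7 / 11024 = 0.887 J/(g·°C)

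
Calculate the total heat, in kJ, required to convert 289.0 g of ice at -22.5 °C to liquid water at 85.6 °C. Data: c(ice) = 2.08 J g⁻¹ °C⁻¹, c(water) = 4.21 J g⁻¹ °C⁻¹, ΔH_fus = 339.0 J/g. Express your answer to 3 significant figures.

q1 (heat ice -22.5→0.0 °C): 289.0 × 2.08 × 22.5 = 13525 J
q2 (melt at 0 °C): 289.0 × 339.0 = 97971 J
q3 (heat water 0.0→85.6 °C): 289.0 × 4.21 × 85.6 = 104149 J
Total: 13525 + 97971 + 104149 = 215645 J = 216 kJ

q = 216 kJ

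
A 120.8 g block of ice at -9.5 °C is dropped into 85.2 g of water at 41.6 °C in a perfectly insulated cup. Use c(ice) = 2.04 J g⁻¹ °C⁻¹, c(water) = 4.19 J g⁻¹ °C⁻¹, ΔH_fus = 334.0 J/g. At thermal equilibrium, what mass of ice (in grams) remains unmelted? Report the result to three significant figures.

Heat to warm all ice to 0 °C: 120.8×2.04×9.5 = 2341.10 J
Heat released by water cooling to 0 °C: 85.2×4.19×41.6 = 14850.7 J
14850.7 J < 2341.10 + 120.8×334.0 = 42688.30 J, so not all ice melts; final T = 0 °C.
Heat left for melting: 14850.7 − 2341.10 = 12509.60 J
Mass melted = 12509.60 / 334.0 = 37.454 g
Ice remaining = 120.8 − 37.454 = 83.346 g

m_ice remaining = 83.3 g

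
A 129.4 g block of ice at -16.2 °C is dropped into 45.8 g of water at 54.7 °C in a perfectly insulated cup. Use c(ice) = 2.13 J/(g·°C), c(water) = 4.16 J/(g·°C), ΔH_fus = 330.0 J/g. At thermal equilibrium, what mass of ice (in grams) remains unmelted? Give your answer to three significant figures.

Heat to warm all ice to 0 °C: 129.4×2.13×16.2 = 4465.1 J
Heat released by water cooling to 0 °C: 45.8×4.16×54.7 = 10422 J
10422 J < 4465.1 + 129.4×330.0 = 47167.1 J, so not all ice melts; final T = 0 °C.
Heat left for melting: 10422 − 4465.1 = 5956.9 J
Mass melted = 5956.9 / 330.0 = 18.05 g
Ice remaining = 129.4 − 18.05 = 111.35 g

m_ice remaining = 111 g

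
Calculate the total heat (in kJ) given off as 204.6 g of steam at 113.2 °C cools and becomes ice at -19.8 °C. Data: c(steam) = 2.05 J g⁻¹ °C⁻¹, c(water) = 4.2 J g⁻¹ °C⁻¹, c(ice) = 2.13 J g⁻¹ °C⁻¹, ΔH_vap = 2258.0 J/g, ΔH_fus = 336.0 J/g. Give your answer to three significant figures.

q = 631 kJ

q1 (cool steam 113.2→100 °C): 204.6 × 2.05 × 13.2 = 5536 J
q2 (condense at 100 °C): 204.6 × 2258.0 = 461987 J
q3 (cool water 100→0 °C): 204.6 × 4.2 × 100.0 = 85932 J
q4 (freeze at 0 °C): 204.6 × 336.0 = 68746 J
q5 (cool ice 0→-19.8 °C): 204.6 × 2.13 × 19.8 = 8629 J
Total: 5536 + 461987 + 85932 + 68746 + 8629 = 630830 J = 631 kJ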